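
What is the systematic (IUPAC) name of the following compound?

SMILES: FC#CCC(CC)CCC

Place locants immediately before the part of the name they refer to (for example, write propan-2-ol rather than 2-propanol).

4-ethyl-1-fluorohept-1-yne

The longest carbon chain that includes the multiple bond has 7 carbons, so the parent hydride is heptane.
A C≡C triple bond in the chain gives the infix -yne-.
The numbering direction is chosen so that numbering from this end puts the triple bond at C-1 rather than C-6.
That gives the triple bond between C-1 and C-2; an ethyl group at C-4; a fluoro group at C-1.
Substituent prefixes are cited in alphabetical order (multiplying prefixes like di-/tri- are ignored for ordering).
Putting it together: 4-ethyl-1-fluorohept-1-yne.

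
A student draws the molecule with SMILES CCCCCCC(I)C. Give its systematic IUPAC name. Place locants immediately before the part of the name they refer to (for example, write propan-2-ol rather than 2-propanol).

The parent chain contains 8 carbons (octane).
Number the chain so that the substituent locant set {2} is lower than {7} at the first point of difference.
With this numbering: an iodo group at C-2.
The name is 2-iodooctane.

2-iodooctane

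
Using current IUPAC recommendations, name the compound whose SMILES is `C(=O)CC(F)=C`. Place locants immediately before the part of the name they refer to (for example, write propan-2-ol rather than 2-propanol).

3-fluorobut-3-enal

The longest carbon chain that includes the –CHO group and the multiple bond has 4 carbons, so the parent hydride is butane.
An aldehyde (terminal –CHO) is the principal characteristic group, giving the suffix -al.
A C=C double bond in the chain gives the infix -ene-.
Choose the numbering such that the aldehyde carbon is C-1 by definition.
With this numbering: the double bond between C-3 and C-4; a fluoro group at C-3.
Putting it together: 3-fluorobut-3-enal.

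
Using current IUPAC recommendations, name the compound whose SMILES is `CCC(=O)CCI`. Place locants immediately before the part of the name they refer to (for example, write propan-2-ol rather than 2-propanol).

1-iodopentan-3-one

The longest carbon chain that includes the carbonyl has 5 carbons, so the parent hydride is pentane.
A ketone (C=O on an internal carbon) is the principal characteristic group, giving the suffix -one.
The numbering direction is chosen so that the substituent locant set {1} is lower than {5} at the first point of difference.
This places the carbonyl at C-3; an iodo group at C-1.
The name is 1-iodopentan-3-one.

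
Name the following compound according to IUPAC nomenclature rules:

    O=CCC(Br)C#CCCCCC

The longest chain bearing the –CHO group and the multiple bond is 10 carbons long (decane).
The highest-priority functional group is an aldehyde (terminal –CHO), so the name ends in -al.
There is one C≡C triple bond, indicated by the ending -yne.
Choose the numbering such that the aldehyde carbon is C-1 by definition.
With this numbering: the triple bond between C-4 and C-5; a bromo group at C-3.
The name is 3-bromodec-4-ynal.

3-bromodec-4-ynal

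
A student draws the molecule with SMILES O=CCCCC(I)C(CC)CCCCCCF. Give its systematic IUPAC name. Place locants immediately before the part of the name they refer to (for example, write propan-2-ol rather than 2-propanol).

The longest carbon chain that includes the –CHO group has 12 carbons, so the parent hydride is dodecane.
The principal characteristic group is an aldehyde (terminal –CHO), named with the suffix -al.
The numbering direction is chosen so that the aldehyde carbon is C-1 by definition.
This places an ethyl group at C-6; a fluoro group at C-12; an iodo group at C-5.
Substituent prefixes are cited in alphabetical order (multiplying prefixes like di-/tri- are ignored for ordering).
Assembling the pieces gives 6-ethyl-12-fluoro-5-iodododecanal.

6-ethyl-12-fluoro-5-iodododecanal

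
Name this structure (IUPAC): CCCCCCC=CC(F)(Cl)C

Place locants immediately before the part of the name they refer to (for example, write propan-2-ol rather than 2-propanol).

2-chloro-2-fluorodec-3-ene

The longest chain bearing the multiple bond is 10 carbons long (decane).
There is one C=C double bond, indicated by the ending -ene.
The numbering direction is chosen so that numbering from this end puts the double bond at C-3 rather than C-7.
That gives the double bond between C-3 and C-4; a chloro group at C-2; a fluoro group at C-2.
The substituents are ordered alphabetically, ignoring any di-/tri- multipliers.
Putting it together: 2-chloro-2-fluorodec-3-ene.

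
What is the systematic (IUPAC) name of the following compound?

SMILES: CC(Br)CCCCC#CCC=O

Counting along the main chain through the –CHO group and the multiple bond gives 10 carbons: the parent is decane.
The principal characteristic group is an aldehyde (terminal –CHO), named with the suffix -al.
A C≡C triple bond in the chain gives the infix -yne-.
Choose the numbering such that the aldehyde carbon is C-1 by definition.
That gives the triple bond between C-3 and C-4; a bromo group at C-9.
Putting it together: 9-bromodec-3-ynal.

9-bromodec-3-ynal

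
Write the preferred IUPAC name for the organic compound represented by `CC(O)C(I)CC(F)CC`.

The longest carbon chain that includes the –OH group has 7 carbons, so the parent hydride is heptane.
The highest-priority functional group is an alcohol (–OH), so the name ends in -ol.
Choose the numbering such that numbering from this end puts the hydroxyl group at C-2 rather than C-6.
That gives the hydroxyl at C-2; a fluoro group at C-5; an iodo group at C-3.
Prefixes are listed alphabetically: fluoro, iodo.
The name is 5-fluoro-3-iodoheptan-2-ol.

5-fluoro-3-iodoheptan-2-ol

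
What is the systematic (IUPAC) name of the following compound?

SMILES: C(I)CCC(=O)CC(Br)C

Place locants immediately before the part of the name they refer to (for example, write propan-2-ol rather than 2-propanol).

The longest carbon chain that includes the carbonyl has 7 carbons, so the parent hydride is heptane.
The principal characteristic group is a ketone (C=O on an internal carbon), named with the suffix -one.
Number the chain so that the substituent locant set {1,6} is lower than {2,7} at the first point of difference.
With this numbering: the carbonyl at C-4; a bromo group at C-6; an iodo group at C-1.
The substituents are ordered alphabetically, ignoring any di-/tri- multipliers.
The name is 6-bromo-1-iodoheptan-4-one.

6-bromo-1-iodoheptan-4-one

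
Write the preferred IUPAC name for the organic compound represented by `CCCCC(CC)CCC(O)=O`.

4-ethyloctanoic acid

The longest chain bearing the –COOH group is 8 carbons long (octane).
A carboxylic acid (terminal –COOH) is the principal characteristic group, giving the suffix -oic acid.
The numbering direction is chosen so that the carboxylic acid carbon is C-1 by definition.
This places an ethyl group at C-4.
The name is 4-ethyloctanoic acid.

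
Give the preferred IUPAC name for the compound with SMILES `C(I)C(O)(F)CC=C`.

2-fluoro-1-iodopent-4-en-2-ol

The longest carbon chain that includes the –OH group and the multiple bond has 5 carbons, so the parent hydride is pentane.
The highest-priority functional group is an alcohol (–OH), so the name ends in -ol.
The chain contains a C=C double bond, so the unsaturation ending is -ene.
The numbering direction is chosen so that numbering from this end puts the hydroxyl group at C-2 rather than C-4.
That gives the hydroxyl at C-2; the double bond between C-4 and C-5; a fluoro group at C-2; an iodo group at C-1.
Substituent prefixes are cited in alphabetical order (multiplying prefixes like di-/tri- are ignored for ordering).
Assembling the pieces gives 2-fluoro-1-iodopent-4-en-2-ol.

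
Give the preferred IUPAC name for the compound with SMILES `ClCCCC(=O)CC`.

6-chlorohexan-3-one

Counting along the main chain through the carbonyl gives 6 carbons: the parent is hexane.
The principal characteristic group is a ketone (C=O on an internal carbon), named with the suffix -one.
Choose the numbering such that numbering from this end puts the carbonyl group at C-3 rather than C-4.
With this numbering: the carbonyl at C-3; a chloro group at C-6.
Assembling the pieces gives 6-chlorohexan-3-one.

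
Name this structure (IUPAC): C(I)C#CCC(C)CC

1-iodo-5-methylhept-2-yne

Counting along the main chain through the multiple bond gives 7 carbons: the parent is heptane.
The chain contains a C≡C triple bond, so the unsaturation ending is -yne.
Number the chain so that numbering from this end puts the triple bond at C-2 rather than C-5.
That gives the triple bond between C-2 and C-3; an iodo group at C-1; a methyl group at C-5.
The substituents are ordered alphabetically, ignoring any di-/tri- multipliers.
Putting it together: 1-iodo-5-methylhept-2-yne.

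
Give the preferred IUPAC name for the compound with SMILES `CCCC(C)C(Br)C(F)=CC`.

The longest carbon chain that includes the multiple bond has 8 carbons, so the parent hydride is octane.
The chain contains a C=C double bond, so the unsaturation ending is -ene.
The numbering direction is chosen so that numbering from this end puts the double bond at C-2 rather than C-6.
This places the double bond between C-2 and C-3; a bromo group at C-4; a fluoro group at C-3; a methyl group at C-5.
The substituents are ordered alphabetically, ignoring any di-/tri- multipliers.
Putting it together: 4-bromo-3-fluoro-5-methyloct-2-ene.

4-bromo-3-fluoro-5-methyloct-2-ene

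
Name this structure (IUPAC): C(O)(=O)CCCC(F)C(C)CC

Counting along the main chain through the –COOH group gives 8 carbons: the parent is octane.
A carboxylic acid (terminal –COOH) is the principal characteristic group, giving the suffix -oic acid.
Choose the numbering such that the carboxylic acid carbon is C-1 by definition.
That gives a fluoro group at C-5; a methyl group at C-6.
The substituents are ordered alphabetically, ignoring any di-/tri- multipliers.
Putting it together: 5-fluoro-6-methyloctanoic acid.

5-fluoro-6-methyloctanoic acid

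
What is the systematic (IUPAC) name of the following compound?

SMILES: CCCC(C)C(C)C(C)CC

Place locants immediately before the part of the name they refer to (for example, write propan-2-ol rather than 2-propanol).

3,4,5-trimethyloctane

The longest carbon chain is 8 atoms: the parent is octane.
Choose the numbering such that the substituent locant set {3,4,5} is lower than {4,5,6} at the first point of difference.
With this numbering: methyl groups at C-3 and C-4 and C-5.
Assembling the pieces gives 3,4,5-trimethyloctane.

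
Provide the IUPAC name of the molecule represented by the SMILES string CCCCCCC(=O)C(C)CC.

The longest chain bearing the carbonyl is 10 carbons long (decane).
The principal characteristic group is a ketone (C=O on an internal carbon), named with the suffix -one.
Number the chain so that numbering from this end puts the carbonyl group at C-4 rather than C-7.
This places the carbonyl at C-4; a methyl group at C-3.
The name is 3-methyldecan-4-one.

3-methyldecan-4-one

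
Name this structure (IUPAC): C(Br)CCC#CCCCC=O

The longest chain bearing the –CHO group and the multiple bond is 9 carbons long (nonane).
An aldehyde (terminal –CHO) is the principal characteristic group, giving the suffix -al.
A C≡C triple bond in the chain gives the infix -yne-.
The numbering direction is chosen so that the aldehyde carbon is C-1 by definition.
This places the triple bond between C-5 and C-6; a bromo group at C-9.
Putting it together: 9-bromonon-5-ynal.

9-bromonon-5-ynal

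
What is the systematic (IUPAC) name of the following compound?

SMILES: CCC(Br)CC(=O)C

The longest chain bearing the carbonyl is 6 carbons long (hexane).
The highest-priority functional group is a ketone (C=O on an internal carbon), so the name ends in -one.
Choose the numbering such that numbering from this end puts the carbonyl group at C-2 rather than C-5.
This places the carbonyl at C-2; a bromo group at C-4.
Assembling the pieces gives 4-bromohexan-2-one.

4-bromohexan-2-one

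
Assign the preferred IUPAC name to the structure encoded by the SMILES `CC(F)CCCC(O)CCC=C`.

Counting along the main chain through the –OH group and the multiple bond gives 10 carbons: the parent is decane.
The highest-priority functional group is an alcohol (–OH), so the name ends in -ol.
A C=C double bond in the chain gives the infix -ene-.
Number the chain so that numbering from this end puts the hydroxyl group at C-5 rather than C-6.
That gives the hydroxyl at C-5; the double bond between C-1 and C-2; a fluoro group at C-9.
Putting it together: 9-fluorodec-1-en-5-ol.

9-fluorodec-1-en-5-ol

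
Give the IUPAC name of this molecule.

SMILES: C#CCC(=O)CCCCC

The longest carbon chain that includes the carbonyl and the multiple bond has 9 carbons, so the parent hydride is nonane.
A ketone (C=O on an internal carbon) is the principal characteristic group, giving the suffix -one.
There is one C≡C triple bond, indicated by the ending -yne.
The numbering direction is chosen so that numbering from this end puts the carbonyl group at C-4 rather than C-6.
This places the carbonyl at C-4; the triple bond between C-1 and C-2.
The name is non-1-yn-4-one.

non-1-yn-4-one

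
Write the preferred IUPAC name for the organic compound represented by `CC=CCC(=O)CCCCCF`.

10-fluorodec-2-en-5-one

The longest carbon chain that includes the carbonyl and the multiple bond has 10 carbons, so the parent hydride is decane.
The highest-priority functional group is a ketone (C=O on an internal carbon), so the name ends in -one.
A C=C double bond in the chain gives the infix -ene-.
Number the chain so that numbering from this end puts the carbonyl group at C-5 rather than C-6.
This places the carbonyl at C-5; the double bond between C-2 and C-3; a fluoro group at C-10.
Putting it together: 10-fluorodec-2-en-5-one.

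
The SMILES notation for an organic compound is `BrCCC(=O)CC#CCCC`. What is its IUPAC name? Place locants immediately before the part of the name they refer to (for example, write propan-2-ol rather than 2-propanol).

1-bromonon-5-yn-3-one

The longest carbon chain that includes the carbonyl and the multiple bond has 9 carbons, so the parent hydride is nonane.
The highest-priority functional group is a ketone (C=O on an internal carbon), so the name ends in -one.
The chain contains a C≡C triple bond, so the unsaturation ending is -yne.
The numbering direction is chosen so that numbering from this end puts the carbonyl group at C-3 rather than C-7.
With this numbering: the carbonyl at C-3; the triple bond between C-5 and C-6; a bromo group at C-1.
Assembling the pieces gives 1-bromonon-5-yn-3-one.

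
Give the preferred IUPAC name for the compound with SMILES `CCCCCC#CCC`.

non-3-yne

The longest chain bearing the multiple bond is 9 carbons long (nonane).
There is one C≡C triple bond, indicated by the ending -yne.
Number the chain so that numbering from this end puts the triple bond at C-3 rather than C-6.
That gives the triple bond between C-3 and C-4.
Putting it together: non-3-yne.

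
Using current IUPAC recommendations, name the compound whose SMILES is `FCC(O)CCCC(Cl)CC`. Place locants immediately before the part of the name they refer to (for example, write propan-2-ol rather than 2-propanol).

6-chloro-1-fluorooctan-2-ol

Counting along the main chain through the –OH group gives 8 carbons: the parent is octane.
An alcohol (–OH) is the principal characteristic group, giving the suffix -ol.
Choose the numbering such that numbering from this end puts the hydroxyl group at C-2 rather than C-7.
This places the hydroxyl at C-2; a chloro group at C-6; a fluoro group at C-1.
Substituent prefixes are cited in alphabetical order (multiplying prefixes like di-/tri- are ignored for ordering).
The name is 6-chloro-1-fluorooctan-2-ol.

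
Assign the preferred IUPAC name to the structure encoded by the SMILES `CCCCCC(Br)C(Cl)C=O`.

3-bromo-2-chlorooctanal

Counting along the main chain through the –CHO group gives 8 carbons: the parent is octane.
An aldehyde (terminal –CHO) is the principal characteristic group, giving the suffix -al.
Choose the numbering such that the aldehyde carbon is C-1 by definition.
With this numbering: a bromo group at C-3; a chloro group at C-2.
Substituent prefixes are cited in alphabetical order (multiplying prefixes like di-/tri- are ignored for ordering).
Putting it together: 3-bromo-2-chlorooctanal.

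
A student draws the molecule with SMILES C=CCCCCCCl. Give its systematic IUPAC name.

7-chlorohept-1-ene

Counting along the main chain through the multiple bond gives 7 carbons: the parent is heptane.
A C=C double bond in the chain gives the infix -ene-.
Number the chain so that numbering from this end puts the double bond at C-1 rather than C-6.
With this numbering: the double bond between C-1 and C-2; a chloro group at C-7.
The name is 7-chlorohept-1-ene.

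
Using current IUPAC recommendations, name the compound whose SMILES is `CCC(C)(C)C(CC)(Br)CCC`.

The longest continuous carbon chain has 7 atoms, so the parent hydride is heptane.
Number the chain so that the substituent locant set {3,3,4,4} is lower than {4,4,5,5} at the first point of difference.
That gives a bromo group at C-4; an ethyl group at C-4; two methyl groups at C-3.
The substituents are ordered alphabetically, ignoring any di-/tri- multipliers.
Putting it together: 4-bromo-4-ethyl-3,3-dimethylheptane.

4-bromo-4-ethyl-3,3-dimethylheptane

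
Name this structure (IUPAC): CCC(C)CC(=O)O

3-methylpentanoic acid

The longest chain bearing the –COOH group is 5 carbons long (pentane).
The principal characteristic group is a carboxylic acid (terminal –COOH), named with the suffix -oic acid.
Choose the numbering such that the carboxylic acid carbon is C-1 by definition.
That gives a methyl group at C-3.
Putting it together: 3-methylpentanoic acid.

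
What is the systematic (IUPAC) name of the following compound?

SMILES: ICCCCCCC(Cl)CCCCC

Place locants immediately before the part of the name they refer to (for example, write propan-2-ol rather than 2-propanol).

The longest carbon chain is 12 atoms: the parent is dodecane.
The numbering direction is chosen so that the substituent locant set {1,7} is lower than {6,12} at the first point of difference.
With this numbering: a chloro group at C-7; an iodo group at C-1.
Substituent prefixes are cited in alphabetical order (multiplying prefixes like di-/tri- are ignored for ordering).
The name is 7-chloro-1-iodododecane.

7-chloro-1-iodododecane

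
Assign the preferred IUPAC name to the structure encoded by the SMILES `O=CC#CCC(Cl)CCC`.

5-chlorooct-2-ynal

Counting along the main chain through the –CHO group and the multiple bond gives 8 carbons: the parent is octane.
An aldehyde (terminal –CHO) is the principal characteristic group, giving the suffix -al.
A C≡C triple bond in the chain gives the infix -yne-.
Choose the numbering such that the aldehyde carbon is C-1 by definition.
With this numbering: the triple bond between C-2 and C-3; a chloro group at C-5.
The name is 5-chlorooct-2-ynal.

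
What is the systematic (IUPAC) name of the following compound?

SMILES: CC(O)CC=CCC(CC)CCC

The longest chain bearing the –OH group and the multiple bond is 10 carbons long (decane).
The principal characteristic group is an alcohol (–OH), named with the suffix -ol.
There is one C=C double bond, indicated by the ending -ene.
Choose the numbering such that numbering from this end puts the hydroxyl group at C-2 rather than C-9.
With this numbering: the hydroxyl at C-2; the double bond between C-4 and C-5; an ethyl group at C-7.
Assembling the pieces gives 7-ethyldec-4-en-2-ol.

7-ethyldec-4-en-2-ol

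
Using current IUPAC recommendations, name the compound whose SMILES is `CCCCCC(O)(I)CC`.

3-iodooctan-3-ol

Counting along the main chain through the –OH group gives 8 carbons: the parent is octane.
The principal characteristic group is an alcohol (–OH), named with the suffix -ol.
Number the chain so that numbering from this end puts the hydroxyl group at C-3 rather than C-6.
This places the hydroxyl at C-3; an iodo group at C-3.
Putting it together: 3-iodooctan-3-ol.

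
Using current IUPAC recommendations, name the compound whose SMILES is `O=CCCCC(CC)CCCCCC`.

The longest carbon chain that includes the –CHO group has 11 carbons, so the parent hydride is undecane.
The principal characteristic group is an aldehyde (terminal –CHO), named with the suffix -al.
The numbering direction is chosen so that the aldehyde carbon is C-1 by definition.
This places an ethyl group at C-5.
The name is 5-ethylundecanal.

5-ethylundecanal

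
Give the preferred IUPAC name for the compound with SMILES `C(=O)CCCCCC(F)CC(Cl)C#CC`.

9-chloro-7-fluorododec-10-ynal

Counting along the main chain through the –CHO group and the multiple bond gives 12 carbons: the parent is dodecane.
The highest-priority functional group is an aldehyde (terminal –CHO), so the name ends in -al.
A C≡C triple bond in the chain gives the infix -yne-.
The numbering direction is chosen so that the aldehyde carbon is C-1 by definition.
This places the triple bond between C-10 and C-11; a chloro group at C-9; a fluoro group at C-7.
The substituents are ordered alphabetically, ignoring any di-/tri- multipliers.
Putting it together: 9-chloro-7-fluorododec-10-ynal.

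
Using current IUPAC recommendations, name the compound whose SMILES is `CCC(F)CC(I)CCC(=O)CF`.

Counting along the main chain through the carbonyl gives 9 carbons: the parent is nonane.
A ketone (C=O on an internal carbon) is the principal characteristic group, giving the suffix -one.
Choose the numbering such that numbering from this end puts the carbonyl group at C-2 rather than C-8.
That gives the carbonyl at C-2; fluoro groups at C-1 and C-7; an iodo group at C-5.
Prefixes are listed alphabetically: fluoro, iodo.
The name is 1,7-difluoro-5-iodononan-2-one.

1,7-difluoro-5-iodononan-2-one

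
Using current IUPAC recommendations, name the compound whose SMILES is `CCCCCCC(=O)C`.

octan-2-one

The longest chain bearing the carbonyl is 8 carbons long (octane).
The highest-priority functional group is a ketone (C=O on an internal carbon), so the name ends in -one.
Number the chain so that numbering from this end puts the carbonyl group at C-2 rather than C-7.
This places the carbonyl at C-2.
Putting it together: octan-2-one.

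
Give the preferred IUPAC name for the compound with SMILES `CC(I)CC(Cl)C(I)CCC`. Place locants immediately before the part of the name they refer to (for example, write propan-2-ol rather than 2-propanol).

4-chloro-2,5-diiodooctane

The parent chain contains 8 carbons (octane).
The numbering direction is chosen so that the substituent locant set {2,4,5} is lower than {4,5,7} at the first point of difference.
This places a chloro group at C-4; iodo groups at C-2 and C-5.
The substituents are ordered alphabetically, ignoring any di-/tri- multipliers.
The name is 4-chloro-2,5-diiodooctane.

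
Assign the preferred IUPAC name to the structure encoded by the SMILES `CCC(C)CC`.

3-methylpentane

The parent chain contains 5 carbons (pentane).
The molecule is symmetric, so either numbering direction gives the same locants.
That gives a methyl group at C-3.
Putting it together: 3-methylpentane.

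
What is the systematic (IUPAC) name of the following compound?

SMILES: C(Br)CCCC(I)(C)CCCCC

1-bromo-5-iodo-5-methyldecane

The longest carbon chain is 10 atoms: the parent is decane.
The numbering direction is chosen so that the substituent locant set {1,5,5} is lower than {6,6,10} at the first point of difference.
That gives a bromo group at C-1; an iodo group at C-5; a methyl group at C-5.
The substituents are ordered alphabetically, ignoring any di-/tri- multipliers.
Assembling the pieces gives 1-bromo-5-iodo-5-methyldecane.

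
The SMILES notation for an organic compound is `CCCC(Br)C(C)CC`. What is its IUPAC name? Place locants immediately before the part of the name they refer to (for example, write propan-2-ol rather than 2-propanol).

The longest continuous carbon chain has 7 atoms, so the parent hydride is heptane.
The numbering direction is chosen so that the substituent locant set {3,4} is lower than {4,5} at the first point of difference.
With this numbering: a bromo group at C-4; a methyl group at C-3.
Prefixes are listed alphabetically: bromo, methyl.
Putting it together: 4-bromo-3-methylheptane.

4-bromo-3-methylheptane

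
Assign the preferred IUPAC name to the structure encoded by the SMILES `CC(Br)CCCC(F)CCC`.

The longest continuous carbon chain has 9 atoms, so the parent hydride is nonane.
Number the chain so that the substituent locant set {2,6} is lower than {4,8} at the first point of difference.
This places a bromo group at C-2; a fluoro group at C-6.
The substituents are ordered alphabetically, ignoring any di-/tri- multipliers.
The name is 2-bromo-6-fluorononane.

2-bromo-6-fluorononane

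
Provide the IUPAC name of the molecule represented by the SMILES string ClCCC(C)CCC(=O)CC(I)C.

Counting along the main chain through the carbonyl gives 9 carbons: the parent is nonane.
The highest-priority functional group is a ketone (C=O on an internal carbon), so the name ends in -one.
Choose the numbering such that numbering from this end puts the carbonyl group at C-4 rather than C-6.
With this numbering: the carbonyl at C-4; a chloro group at C-9; an iodo group at C-2; a methyl group at C-7.
Substituent prefixes are cited in alphabetical order (multiplying prefixes like di-/tri- are ignored for ordering).
The name is 9-chloro-2-iodo-7-methylnonan-4-one.

9-chloro-2-iodo-7-methylnonan-4-one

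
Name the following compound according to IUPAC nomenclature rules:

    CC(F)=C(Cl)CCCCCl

3,7-dichloro-2-fluorohept-2-ene

The longest chain bearing the multiple bond is 7 carbons long (heptane).
There is one C=C double bond, indicated by the ending -ene.
Number the chain so that numbering from this end puts the double bond at C-2 rather than C-5.
With this numbering: the double bond between C-2 and C-3; chloro groups at C-3 and C-7; a fluoro group at C-2.
Substituent prefixes are cited in alphabetical order (multiplying prefixes like di-/tri- are ignored for ordering).
Putting it together: 3,7-dichloro-2-fluorohept-2-ene.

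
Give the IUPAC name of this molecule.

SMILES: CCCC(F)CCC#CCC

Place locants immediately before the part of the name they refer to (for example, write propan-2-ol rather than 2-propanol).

7-fluorodec-3-yne

The longest chain bearing the multiple bond is 10 carbons long (decane).
There is one C≡C triple bond, indicated by the ending -yne.
Choose the numbering such that numbering from this end puts the triple bond at C-3 rather than C-7.
This places the triple bond between C-3 and C-4; a fluoro group at C-7.
Assembling the pieces gives 7-fluorodec-3-yne.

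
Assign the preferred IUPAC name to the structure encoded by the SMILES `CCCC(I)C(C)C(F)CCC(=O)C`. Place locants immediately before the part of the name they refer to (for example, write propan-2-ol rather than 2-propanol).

The longest chain bearing the carbonyl is 10 carbons long (decane).
The highest-priority functional group is a ketone (C=O on an internal carbon), so the name ends in -one.
The numbering direction is chosen so that numbering from this end puts the carbonyl group at C-2 rather than C-9.
That gives the carbonyl at C-2; a fluoro group at C-5; an iodo group at C-7; a methyl group at C-6.
The substituents are ordered alphabetically, ignoring any di-/tri- multipliers.
Assembling the pieces gives 5-fluoro-7-iodo-6-methyldecan-2-one.

5-fluoro-7-iodo-6-methyldecan-2-one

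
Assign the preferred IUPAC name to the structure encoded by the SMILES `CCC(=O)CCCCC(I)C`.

8-iodononan-3-one

The longest chain bearing the carbonyl is 9 carbons long (nonane).
The highest-priority functional group is a ketone (C=O on an internal carbon), so the name ends in -one.
Choose the numbering such that numbering from this end puts the carbonyl group at C-3 rather than C-7.
This places the carbonyl at C-3; an iodo group at C-8.
Assembling the pieces gives 8-iodononan-3-one.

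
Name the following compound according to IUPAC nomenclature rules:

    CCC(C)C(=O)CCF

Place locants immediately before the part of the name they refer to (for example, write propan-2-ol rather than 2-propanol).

The longest chain bearing the carbonyl is 6 carbons long (hexane).
A ketone (C=O on an internal carbon) is the principal characteristic group, giving the suffix -one.
Choose the numbering such that numbering from this end puts the carbonyl group at C-3 rather than C-4.
With this numbering: the carbonyl at C-3; a fluoro group at C-1; a methyl group at C-4.
The substituents are ordered alphabetically, ignoring any di-/tri- multipliers.
Putting it together: 1-fluoro-4-methylhexan-3-one.

1-fluoro-4-methylhexan-3-one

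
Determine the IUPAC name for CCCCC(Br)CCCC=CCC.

The longest chain bearing the multiple bond is 12 carbons long (dodecane).
A C=C double bond in the chain gives the infix -ene-.
Choose the numbering such that numbering from this end puts the double bond at C-3 rather than C-9.
This places the double bond between C-3 and C-4; a bromo group at C-8.
Assembling the pieces gives 8-bromododec-3-ene.

8-bromododec-3-ene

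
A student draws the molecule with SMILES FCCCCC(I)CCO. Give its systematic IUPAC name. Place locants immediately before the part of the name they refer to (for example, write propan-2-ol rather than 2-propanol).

The longest chain bearing the –OH group is 7 carbons long (heptane).
The principal characteristic group is an alcohol (–OH), named with the suffix -ol.
Number the chain so that numbering from this end puts the hydroxyl group at C-1 rather than C-7.
This places the hydroxyl at C-1; a fluoro group at C-7; an iodo group at C-3.
The substituents are ordered alphabetically, ignoring any di-/tri- multipliers.
Putting it together: 7-fluoro-3-iodoheptan-1-ol.

7-fluoro-3-iodoheptan-1-ol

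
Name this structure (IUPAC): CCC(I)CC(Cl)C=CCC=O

5-chloro-7-iodonon-3-enal

Counting along the main chain through the –CHO group and the multiple bond gives 9 carbons: the parent is nonane.
The highest-priority functional group is an aldehyde (terminal –CHO), so the name ends in -al.
The chain contains a C=C double bond, so the unsaturation ending is -ene.
The numbering direction is chosen so that the aldehyde carbon is C-1 by definition.
This places the double bond between C-3 and C-4; a chloro group at C-5; an iodo group at C-7.
Prefixes are listed alphabetically: chloro, iodo.
Putting it together: 5-chloro-7-iodonon-3-enal.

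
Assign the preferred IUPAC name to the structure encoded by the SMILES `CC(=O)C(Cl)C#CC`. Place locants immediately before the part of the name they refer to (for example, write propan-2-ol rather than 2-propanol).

The longest chain bearing the carbonyl and the multiple bond is 6 carbons long (hexane).
A ketone (C=O on an internal carbon) is the principal characteristic group, giving the suffix -one.
There is one C≡C triple bond, indicated by the ending -yne.
The numbering direction is chosen so that numbering from this end puts the carbonyl group at C-2 rather than C-5.
With this numbering: the carbonyl at C-2; the triple bond between C-4 and C-5; a chloro group at C-3.
The name is 3-chlorohex-4-yn-2-one.

3-chlorohex-4-yn-2-one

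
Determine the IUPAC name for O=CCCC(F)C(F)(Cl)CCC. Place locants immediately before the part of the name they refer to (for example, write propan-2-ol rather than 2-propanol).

5-chloro-4,5-difluorooctanal

Counting along the main chain through the –CHO group gives 8 carbons: the parent is octane.
The principal characteristic group is an aldehyde (terminal –CHO), named with the suffix -al.
Number the chain so that the aldehyde carbon is C-1 by definition.
That gives a chloro group at C-5; fluoro groups at C-4 and C-5.
Prefixes are listed alphabetically: chloro, fluoro.
Putting it together: 5-chloro-4,5-difluorooctanal.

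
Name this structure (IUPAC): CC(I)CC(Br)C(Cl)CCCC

4-bromo-5-chloro-2-iodononane

The parent chain contains 9 carbons (nonane).
The numbering direction is chosen so that the substituent locant set {2,4,5} is lower than {5,6,8} at the first point of difference.
This places a bromo group at C-4; a chloro group at C-5; an iodo group at C-2.
Substituent prefixes are cited in alphabetical order (multiplying prefixes like di-/tri- are ignored for ordering).
The name is 4-bromo-5-chloro-2-iodononane.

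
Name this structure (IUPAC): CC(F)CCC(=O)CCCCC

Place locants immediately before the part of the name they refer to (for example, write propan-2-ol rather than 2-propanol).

2-fluorodecan-5-one

Counting along the main chain through the carbonyl gives 10 carbons: the parent is decane.
The principal characteristic group is a ketone (C=O on an internal carbon), named with the suffix -one.
Number the chain so that numbering from this end puts the carbonyl group at C-5 rather than C-6.
That gives the carbonyl at C-5; a fluoro group at C-2.
Assembling the pieces gives 2-fluorodecan-5-one.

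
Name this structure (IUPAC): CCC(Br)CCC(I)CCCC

3-bromo-6-iododecane

The longest carbon chain is 10 atoms: the parent is decane.
Choose the numbering such that the substituent locant set {3,6} is lower than {5,8} at the first point of difference.
That gives a bromo group at C-3; an iodo group at C-6.
Prefixes are listed alphabetically: bromo, iodo.
Assembling the pieces gives 3-bromo-6-iododecane.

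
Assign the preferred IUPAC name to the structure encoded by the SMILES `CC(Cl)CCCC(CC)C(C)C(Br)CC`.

8-bromo-2-chloro-6-ethyl-7-methyldecane

The longest continuous carbon chain has 10 atoms, so the parent hydride is decane.
The numbering direction is chosen so that the substituent locant set {2,6,7,8} is lower than {3,4,5,9} at the first point of difference.
With this numbering: a bromo group at C-8; a chloro group at C-2; an ethyl group at C-6; a methyl group at C-7.
The substituents are ordered alphabetically, ignoring any di-/tri- multipliers.
Putting it together: 8-bromo-2-chloro-6-ethyl-7-methyldecane.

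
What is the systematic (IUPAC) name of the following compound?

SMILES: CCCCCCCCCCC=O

The longest chain bearing the –CHO group is 11 carbons long (undecane).
The principal characteristic group is an aldehyde (terminal –CHO), named with the suffix -al.
Choose the numbering such that the aldehyde carbon is C-1 by definition.
The name is undecanal.

undecanal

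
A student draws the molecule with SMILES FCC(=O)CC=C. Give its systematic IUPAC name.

The longest carbon chain that includes the carbonyl and the multiple bond has 5 carbons, so the parent hydride is pentane.
A ketone (C=O on an internal carbon) is the principal characteristic group, giving the suffix -one.
A C=C double bond in the chain gives the infix -ene-.
Choose the numbering such that numbering from this end puts the carbonyl group at C-2 rather than C-4.
With this numbering: the carbonyl at C-2; the double bond between C-4 and C-5; a fluoro group at C-1.
The name is 1-fluoropent-4-en-2-one.

1-fluoropent-4-en-2-one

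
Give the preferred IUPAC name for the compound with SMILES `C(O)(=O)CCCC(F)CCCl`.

The longest chain bearing the –COOH group is 7 carbons long (heptane).
The principal characteristic group is a carboxylic acid (terminal –COOH), named with the suffix -oic acid.
Choose the numbering such that the carboxylic acid carbon is C-1 by definition.
This places a chloro group at C-7; a fluoro group at C-5.
The substituents are ordered alphabetically, ignoring any di-/tri- multipliers.
Putting it together: 7-chloro-5-fluoroheptanoic acid.

7-chloro-5-fluoroheptanoic acid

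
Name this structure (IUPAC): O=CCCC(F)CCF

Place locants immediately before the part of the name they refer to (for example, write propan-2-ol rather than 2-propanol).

Counting along the main chain through the –CHO group gives 6 carbons: the parent is hexane.
The highest-priority functional group is an aldehyde (terminal –CHO), so the name ends in -al.
Choose the numbering such that the aldehyde carbon is C-1 by definition.
This places fluoro groups at C-4 and C-6.
Putting it together: 4,6-difluorohexanal.

4,6-difluorohexanal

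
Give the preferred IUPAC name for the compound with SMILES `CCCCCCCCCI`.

The parent chain contains 9 carbons (nonane).
The numbering direction is chosen so that the substituent locant set {1} is lower than {9} at the first point of difference.
That gives an iodo group at C-1.
Putting it together: 1-iodononane.

1-iodononane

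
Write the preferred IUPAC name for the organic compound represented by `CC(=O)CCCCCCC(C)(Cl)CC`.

The longest carbon chain that includes the carbonyl has 11 carbons, so the parent hydride is undecane.
The highest-priority functional group is a ketone (C=O on an internal carbon), so the name ends in -one.
The numbering direction is chosen so that numbering from this end puts the carbonyl group at C-2 rather than C-10.
This places the carbonyl at C-2; a chloro group at C-9; a methyl group at C-9.
The substituents are ordered alphabetically, ignoring any di-/tri- multipliers.
Assembling the pieces gives 9-chloro-9-methylundecan-2-one.

9-chloro-9-methylundecan-2-one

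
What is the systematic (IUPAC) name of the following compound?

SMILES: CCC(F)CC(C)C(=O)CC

6-fluoro-4-methyloctan-3-one

Counting along the main chain through the carbonyl gives 8 carbons: the parent is octane.
A ketone (C=O on an internal carbon) is the principal characteristic group, giving the suffix -one.
Choose the numbering such that numbering from this end puts the carbonyl group at C-3 rather than C-6.
With this numbering: the carbonyl at C-3; a fluoro group at C-6; a methyl group at C-4.
The substituents are ordered alphabetically, ignoring any di-/tri- multipliers.
The name is 6-fluoro-4-methyloctan-3-one.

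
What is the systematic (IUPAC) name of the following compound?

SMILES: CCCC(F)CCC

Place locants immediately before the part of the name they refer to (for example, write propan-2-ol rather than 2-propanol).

The longest continuous carbon chain has 7 atoms, so the parent hydride is heptane.
Numbering from either end gives identical locants here.
With this numbering: a fluoro group at C-4.
Putting it together: 4-fluoroheptane.

4-fluoroheptane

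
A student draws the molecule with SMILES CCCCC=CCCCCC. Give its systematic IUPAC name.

undec-5-ene

Counting along the main chain through the multiple bond gives 11 carbons: the parent is undecane.
A C=C double bond in the chain gives the infix -ene-.
Number the chain so that numbering from this end puts the double bond at C-5 rather than C-6.
With this numbering: the double bond between C-5 and C-6.
Putting it together: undec-5-ene.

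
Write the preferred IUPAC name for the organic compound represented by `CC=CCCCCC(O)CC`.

The longest carbon chain that includes the –OH group and the multiple bond has 10 carbons, so the parent hydride is decane.
The highest-priority functional group is an alcohol (–OH), so the name ends in -ol.
There is one C=C double bond, indicated by the ending -ene.
Number the chain so that numbering from this end puts the hydroxyl group at C-3 rather than C-8.
This places the hydroxyl at C-3; the double bond between C-8 and C-9.
Assembling the pieces gives dec-8-en-3-ol.

dec-8-en-3-ol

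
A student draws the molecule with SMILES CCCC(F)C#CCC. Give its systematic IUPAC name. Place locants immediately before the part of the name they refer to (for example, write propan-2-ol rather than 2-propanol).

The longest chain bearing the multiple bond is 8 carbons long (octane).
The chain contains a C≡C triple bond, so the unsaturation ending is -yne.
The numbering direction is chosen so that numbering from this end puts the triple bond at C-3 rather than C-5.
This places the triple bond between C-3 and C-4; a fluoro group at C-5.
Assembling the pieces gives 5-fluorooct-3-yne.

5-fluorooct-3-yne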